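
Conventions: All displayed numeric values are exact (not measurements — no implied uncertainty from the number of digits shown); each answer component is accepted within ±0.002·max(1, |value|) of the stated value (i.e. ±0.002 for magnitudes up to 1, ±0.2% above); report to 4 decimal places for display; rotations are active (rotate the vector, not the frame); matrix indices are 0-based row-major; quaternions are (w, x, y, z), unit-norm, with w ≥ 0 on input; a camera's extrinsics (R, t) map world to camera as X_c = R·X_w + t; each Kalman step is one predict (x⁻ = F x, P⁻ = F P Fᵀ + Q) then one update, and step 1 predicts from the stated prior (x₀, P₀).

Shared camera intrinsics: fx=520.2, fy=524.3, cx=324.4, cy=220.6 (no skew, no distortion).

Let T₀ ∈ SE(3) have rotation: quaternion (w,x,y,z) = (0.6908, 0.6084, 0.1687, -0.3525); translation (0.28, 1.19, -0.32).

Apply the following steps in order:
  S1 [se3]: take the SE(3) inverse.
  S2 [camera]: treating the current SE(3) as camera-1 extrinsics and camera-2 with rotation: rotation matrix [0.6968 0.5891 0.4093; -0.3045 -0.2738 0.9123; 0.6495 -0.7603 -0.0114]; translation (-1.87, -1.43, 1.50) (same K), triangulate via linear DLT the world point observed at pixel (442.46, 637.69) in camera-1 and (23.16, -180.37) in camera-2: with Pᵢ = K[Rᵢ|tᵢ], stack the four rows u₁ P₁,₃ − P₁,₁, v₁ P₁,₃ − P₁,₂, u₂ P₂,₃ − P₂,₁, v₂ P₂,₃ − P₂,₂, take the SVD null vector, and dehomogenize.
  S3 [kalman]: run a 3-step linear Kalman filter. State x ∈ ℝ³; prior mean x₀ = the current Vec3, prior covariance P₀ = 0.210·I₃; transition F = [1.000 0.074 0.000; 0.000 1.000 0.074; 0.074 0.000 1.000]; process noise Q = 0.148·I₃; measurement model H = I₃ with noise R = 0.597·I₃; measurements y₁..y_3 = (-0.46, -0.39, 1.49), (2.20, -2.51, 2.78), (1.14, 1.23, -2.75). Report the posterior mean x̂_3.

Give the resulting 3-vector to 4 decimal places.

result = (1.0032, -0.0649, -0.0381)

after S1 (invert_se3): R=[0.6946 -0.2817 -0.6620; 0.6922 0.0113 0.7216; -0.1958 -0.9594 0.2028], t=(-0.0711, 0.0237, 1.2615)
after S2 (triangulate): (0.7937, 0.1732, 0.3081)
after S3 (kf_track): (1.0032, -0.0649, -0.0381)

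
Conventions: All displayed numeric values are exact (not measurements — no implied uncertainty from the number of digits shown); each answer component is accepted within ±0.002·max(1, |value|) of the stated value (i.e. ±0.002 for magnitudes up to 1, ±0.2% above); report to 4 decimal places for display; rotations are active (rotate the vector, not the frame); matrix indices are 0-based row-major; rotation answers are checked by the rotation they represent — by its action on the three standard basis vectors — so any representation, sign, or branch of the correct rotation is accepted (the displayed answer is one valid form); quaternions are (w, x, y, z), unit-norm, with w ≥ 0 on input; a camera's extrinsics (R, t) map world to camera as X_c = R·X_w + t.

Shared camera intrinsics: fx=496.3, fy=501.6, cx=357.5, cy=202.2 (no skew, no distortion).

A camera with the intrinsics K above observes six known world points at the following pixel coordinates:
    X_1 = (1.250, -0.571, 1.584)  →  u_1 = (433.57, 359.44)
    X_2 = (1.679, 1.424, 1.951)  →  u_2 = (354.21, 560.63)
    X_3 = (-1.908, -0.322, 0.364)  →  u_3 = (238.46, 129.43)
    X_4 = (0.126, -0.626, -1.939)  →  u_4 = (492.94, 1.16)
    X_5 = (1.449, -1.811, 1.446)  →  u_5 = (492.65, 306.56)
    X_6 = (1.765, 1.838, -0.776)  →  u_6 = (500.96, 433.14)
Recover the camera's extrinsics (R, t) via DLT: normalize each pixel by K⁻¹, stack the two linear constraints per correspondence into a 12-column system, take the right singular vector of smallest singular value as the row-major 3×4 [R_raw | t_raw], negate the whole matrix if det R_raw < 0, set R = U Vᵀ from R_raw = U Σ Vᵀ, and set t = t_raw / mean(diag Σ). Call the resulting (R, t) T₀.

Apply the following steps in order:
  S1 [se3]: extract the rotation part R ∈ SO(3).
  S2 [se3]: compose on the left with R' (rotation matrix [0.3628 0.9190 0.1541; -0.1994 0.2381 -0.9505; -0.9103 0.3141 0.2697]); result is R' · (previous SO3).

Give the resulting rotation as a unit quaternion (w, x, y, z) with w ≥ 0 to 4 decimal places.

rotation (quat) = (0.9107, 0.1905, 0.3581, 0.0781)

source (pnp_recover): camera pose = R=[0.7764 -0.5514 -0.3053; 0.5430 0.3392 0.7682; -0.3200 -0.7622 0.5627], t=(0.0500, 0.0400, 4.6301)
after S1 (rot_of_se3): [0.7764 -0.5514 -0.3053; 0.5430 0.3392 0.7682; -0.3200 -0.7622 0.5627]
after S2 (compose_so3): [0.7314 -0.0058 0.6820; 0.2786 0.9152 -0.2911; -0.6225 0.4029 0.6710]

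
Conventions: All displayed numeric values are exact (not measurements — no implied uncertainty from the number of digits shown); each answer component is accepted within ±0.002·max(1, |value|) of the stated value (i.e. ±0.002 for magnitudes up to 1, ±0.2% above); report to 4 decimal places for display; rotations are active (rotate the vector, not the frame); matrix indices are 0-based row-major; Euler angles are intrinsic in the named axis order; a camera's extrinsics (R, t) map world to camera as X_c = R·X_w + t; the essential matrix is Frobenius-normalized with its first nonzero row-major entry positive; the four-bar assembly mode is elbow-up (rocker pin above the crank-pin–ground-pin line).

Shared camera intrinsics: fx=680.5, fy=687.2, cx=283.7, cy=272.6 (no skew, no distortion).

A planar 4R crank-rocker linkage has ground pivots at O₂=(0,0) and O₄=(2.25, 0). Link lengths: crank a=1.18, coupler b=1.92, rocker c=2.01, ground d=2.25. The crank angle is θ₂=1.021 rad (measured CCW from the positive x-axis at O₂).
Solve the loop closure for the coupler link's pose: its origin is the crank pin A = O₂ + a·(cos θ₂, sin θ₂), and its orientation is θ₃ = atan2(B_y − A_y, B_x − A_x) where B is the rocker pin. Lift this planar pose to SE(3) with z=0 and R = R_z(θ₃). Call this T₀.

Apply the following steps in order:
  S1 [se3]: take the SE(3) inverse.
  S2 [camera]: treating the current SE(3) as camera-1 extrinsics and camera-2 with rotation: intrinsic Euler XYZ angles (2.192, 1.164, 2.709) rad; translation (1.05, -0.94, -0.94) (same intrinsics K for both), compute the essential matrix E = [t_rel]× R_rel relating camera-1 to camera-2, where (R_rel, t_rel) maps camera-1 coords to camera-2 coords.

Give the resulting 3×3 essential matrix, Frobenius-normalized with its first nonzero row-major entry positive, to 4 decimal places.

matrix = [0.1535 -0.6563 0.0988; -0.3434 -0.1146 0.4817; 0.2730 -0.1433 -0.2788]

source (fourbar_fk): coupler pose = R=[0.8524 -0.5229 0.0000; 0.5229 0.8524 0.0000; 0.0000 0.0000 1.0000], t=(0.6166, 1.0061, 0.0000)
after S1 (invert_se3): R=[0.8524 0.5229 0.0000; -0.5229 0.8524 0.0000; 0.0000 0.0000 1.0000], t=(-1.0516, -0.5352, 0.0000)
after S2 (essential): [0.1535 -0.6563 0.0988; -0.3434 -0.1146 0.4817; 0.2730 -0.1433 -0.2788]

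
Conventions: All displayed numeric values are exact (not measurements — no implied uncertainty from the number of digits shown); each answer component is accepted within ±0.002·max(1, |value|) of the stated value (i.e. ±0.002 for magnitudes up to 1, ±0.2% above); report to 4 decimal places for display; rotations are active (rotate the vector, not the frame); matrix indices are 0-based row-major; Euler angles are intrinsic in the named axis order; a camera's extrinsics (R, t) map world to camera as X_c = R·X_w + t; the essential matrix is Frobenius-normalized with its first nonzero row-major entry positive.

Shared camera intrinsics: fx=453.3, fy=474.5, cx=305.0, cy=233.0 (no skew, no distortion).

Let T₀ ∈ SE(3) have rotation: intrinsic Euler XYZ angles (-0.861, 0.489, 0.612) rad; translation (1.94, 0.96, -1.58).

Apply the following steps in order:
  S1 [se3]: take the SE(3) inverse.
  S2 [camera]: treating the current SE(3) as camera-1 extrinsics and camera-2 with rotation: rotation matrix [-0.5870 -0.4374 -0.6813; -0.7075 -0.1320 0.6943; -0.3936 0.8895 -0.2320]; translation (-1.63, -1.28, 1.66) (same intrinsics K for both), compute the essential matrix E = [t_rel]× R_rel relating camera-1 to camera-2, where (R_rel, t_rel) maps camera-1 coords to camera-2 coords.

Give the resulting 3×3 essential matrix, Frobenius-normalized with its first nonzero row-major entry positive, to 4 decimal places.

after S1 (invert_se3): R=[0.7226 0.0828 -0.6863; -0.5072 0.7381 -0.4450; 0.4697 0.6696 0.5753], t=(-2.5656, -0.4277, -0.6451)
after S2 (essential): [0.3342 -0.5226 -0.1487; -0.0135 0.3777 -0.2091; 0.3087 0.1701 -0.5313]

matrix = [0.3342 -0.5226 -0.1487; -0.0135 0.3777 -0.2091; 0.3087 0.1701 -0.5313]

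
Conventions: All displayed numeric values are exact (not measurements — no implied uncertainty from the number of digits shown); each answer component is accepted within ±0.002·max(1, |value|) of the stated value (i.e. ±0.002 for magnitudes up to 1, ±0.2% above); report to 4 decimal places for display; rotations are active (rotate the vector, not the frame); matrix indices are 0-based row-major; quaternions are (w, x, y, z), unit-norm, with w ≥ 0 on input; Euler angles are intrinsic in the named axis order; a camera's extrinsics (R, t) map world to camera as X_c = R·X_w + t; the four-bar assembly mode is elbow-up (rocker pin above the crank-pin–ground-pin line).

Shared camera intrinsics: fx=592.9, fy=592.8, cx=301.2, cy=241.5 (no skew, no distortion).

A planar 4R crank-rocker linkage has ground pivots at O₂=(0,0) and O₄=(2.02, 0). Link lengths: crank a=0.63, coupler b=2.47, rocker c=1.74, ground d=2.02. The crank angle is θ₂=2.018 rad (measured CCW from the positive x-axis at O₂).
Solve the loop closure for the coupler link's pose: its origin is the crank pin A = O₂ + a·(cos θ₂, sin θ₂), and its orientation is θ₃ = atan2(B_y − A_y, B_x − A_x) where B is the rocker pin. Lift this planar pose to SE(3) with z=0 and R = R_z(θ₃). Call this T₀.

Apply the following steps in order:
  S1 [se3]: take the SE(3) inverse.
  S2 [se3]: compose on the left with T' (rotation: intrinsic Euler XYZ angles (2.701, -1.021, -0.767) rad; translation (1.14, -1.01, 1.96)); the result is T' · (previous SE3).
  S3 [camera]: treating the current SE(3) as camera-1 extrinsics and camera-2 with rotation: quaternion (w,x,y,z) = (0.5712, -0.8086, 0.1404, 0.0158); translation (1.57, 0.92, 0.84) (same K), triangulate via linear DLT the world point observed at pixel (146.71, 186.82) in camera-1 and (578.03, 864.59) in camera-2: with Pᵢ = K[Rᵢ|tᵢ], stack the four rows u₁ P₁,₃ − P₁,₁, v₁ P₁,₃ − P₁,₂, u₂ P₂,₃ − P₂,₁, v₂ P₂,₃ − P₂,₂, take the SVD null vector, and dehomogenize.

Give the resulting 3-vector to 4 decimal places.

result = (-1.0572, -1.7948, 0.8739)

source (fourbar_fk): coupler pose = R=[0.8811 -0.4729 0.0000; 0.4729 0.8811 0.0000; 0.0000 0.0000 1.0000], t=(-0.2724, 0.5680, 0.0000)
after S1 (invert_se3): R=[0.8811 0.4729 0.0000; -0.4729 0.8811 0.0000; 0.0000 0.0000 1.0000], t=(-0.0286, -0.6294, 0.0000)
after S2 (compose_se3): R=[0.1600 0.4974 -0.8526; 0.7497 -0.6231 -0.2228; -0.6421 -0.6036 -0.4726], t=(0.9010, -0.4518, 2.1279)
after S3 (triangulate): (-1.0572, -1.7948, 0.8739)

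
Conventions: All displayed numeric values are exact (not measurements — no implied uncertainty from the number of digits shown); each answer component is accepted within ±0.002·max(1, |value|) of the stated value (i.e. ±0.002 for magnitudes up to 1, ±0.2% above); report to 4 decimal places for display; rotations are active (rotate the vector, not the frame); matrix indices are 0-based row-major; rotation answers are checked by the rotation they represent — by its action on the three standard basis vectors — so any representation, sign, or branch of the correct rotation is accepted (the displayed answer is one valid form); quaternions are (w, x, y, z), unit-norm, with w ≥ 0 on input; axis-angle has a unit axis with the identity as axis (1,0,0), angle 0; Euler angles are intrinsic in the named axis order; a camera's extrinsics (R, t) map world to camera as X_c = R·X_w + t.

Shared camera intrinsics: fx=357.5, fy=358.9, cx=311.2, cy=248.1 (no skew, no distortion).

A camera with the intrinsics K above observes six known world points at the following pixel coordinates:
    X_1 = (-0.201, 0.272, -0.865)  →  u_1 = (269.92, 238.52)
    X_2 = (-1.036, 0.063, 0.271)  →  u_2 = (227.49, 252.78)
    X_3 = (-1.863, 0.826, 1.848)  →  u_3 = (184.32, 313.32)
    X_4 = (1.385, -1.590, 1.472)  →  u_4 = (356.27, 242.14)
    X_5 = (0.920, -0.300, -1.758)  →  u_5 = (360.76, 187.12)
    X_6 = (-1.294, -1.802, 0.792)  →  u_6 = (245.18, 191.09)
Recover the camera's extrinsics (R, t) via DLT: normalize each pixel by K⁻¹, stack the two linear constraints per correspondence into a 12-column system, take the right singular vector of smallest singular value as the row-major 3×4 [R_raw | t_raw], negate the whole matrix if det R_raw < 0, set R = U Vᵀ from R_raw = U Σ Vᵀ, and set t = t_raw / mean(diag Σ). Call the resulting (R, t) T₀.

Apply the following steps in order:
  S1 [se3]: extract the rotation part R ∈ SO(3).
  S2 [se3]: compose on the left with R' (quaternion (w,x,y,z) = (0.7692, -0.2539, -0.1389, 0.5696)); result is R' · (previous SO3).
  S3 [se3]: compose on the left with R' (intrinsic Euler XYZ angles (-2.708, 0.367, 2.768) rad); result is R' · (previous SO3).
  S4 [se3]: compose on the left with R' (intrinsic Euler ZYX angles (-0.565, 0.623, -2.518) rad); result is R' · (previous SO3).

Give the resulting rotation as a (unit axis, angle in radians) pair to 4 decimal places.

rotation (axis_angle) = ((0.1056, 0.9518, -0.2880), 2.8786)

source (pnp_recover): camera pose = R=[0.9755 -0.1940 -0.1034; 0.2194 0.8292 0.5141; -0.0140 -0.5243 0.8514], t=(-0.4599, 0.1200, 6.2395)
after S1 (rot_of_se3): [0.9755 -0.1940 -0.1034; 0.2194 0.8292 0.5141; -0.0140 -0.5243 0.8514]
after S2 (compose_so3): [0.1350 -0.4651 -0.8749; 0.9692 -0.1214 0.2141; -0.2058 -0.8769 0.4344]
after S3 (compose_so3): [-0.5214 0.1309 0.8432; 0.7657 -0.3644 0.5300; 0.3766 0.9220 0.0897]
after S4 (compose_so3): [-0.9437 0.2724 0.1877; 0.1226 0.8150 -0.5663; -0.3072 -0.5114 -0.8025]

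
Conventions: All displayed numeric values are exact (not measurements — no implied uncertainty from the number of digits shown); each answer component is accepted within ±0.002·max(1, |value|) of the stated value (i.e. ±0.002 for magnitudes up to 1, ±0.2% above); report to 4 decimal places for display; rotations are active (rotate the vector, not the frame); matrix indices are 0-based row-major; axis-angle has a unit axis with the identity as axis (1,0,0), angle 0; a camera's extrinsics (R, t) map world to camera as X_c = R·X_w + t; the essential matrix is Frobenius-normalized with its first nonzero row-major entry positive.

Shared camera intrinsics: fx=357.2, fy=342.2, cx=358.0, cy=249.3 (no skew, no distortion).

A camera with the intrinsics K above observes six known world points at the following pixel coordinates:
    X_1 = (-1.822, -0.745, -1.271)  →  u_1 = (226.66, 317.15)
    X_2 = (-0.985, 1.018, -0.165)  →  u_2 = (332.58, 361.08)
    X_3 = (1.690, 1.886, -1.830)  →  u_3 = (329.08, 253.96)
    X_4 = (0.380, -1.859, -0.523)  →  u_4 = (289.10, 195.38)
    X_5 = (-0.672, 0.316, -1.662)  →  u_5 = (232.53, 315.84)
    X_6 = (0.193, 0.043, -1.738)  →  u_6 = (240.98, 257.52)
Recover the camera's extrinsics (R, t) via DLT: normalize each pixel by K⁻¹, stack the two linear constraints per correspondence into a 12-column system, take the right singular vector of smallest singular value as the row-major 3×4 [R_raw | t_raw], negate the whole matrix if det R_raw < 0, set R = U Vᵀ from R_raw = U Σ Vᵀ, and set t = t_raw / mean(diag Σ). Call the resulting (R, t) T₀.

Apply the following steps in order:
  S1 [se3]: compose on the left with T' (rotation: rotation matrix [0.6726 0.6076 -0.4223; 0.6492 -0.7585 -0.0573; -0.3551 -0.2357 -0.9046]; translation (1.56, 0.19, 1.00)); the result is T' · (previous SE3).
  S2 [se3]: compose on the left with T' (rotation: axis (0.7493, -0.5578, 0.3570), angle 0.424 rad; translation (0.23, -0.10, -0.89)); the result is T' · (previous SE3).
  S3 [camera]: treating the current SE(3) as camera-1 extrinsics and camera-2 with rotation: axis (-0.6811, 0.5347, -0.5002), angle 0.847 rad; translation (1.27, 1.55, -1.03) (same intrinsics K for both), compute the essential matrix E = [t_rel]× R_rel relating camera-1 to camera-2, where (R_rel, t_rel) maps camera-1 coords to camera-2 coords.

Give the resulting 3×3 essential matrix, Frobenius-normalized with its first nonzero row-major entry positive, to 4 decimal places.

matrix = [0.6254 -0.1009 -0.1464; -0.1203 -0.6963 0.0109; 0.2632 -0.0685 -0.0622]

source (pnp_recover): camera pose = R=[0.4285 0.4141 0.8031; -0.7889 0.6047 0.1092; -0.4404 -0.6804 0.5858], t=(-0.2601, 0.4299, 5.8805)
after S1 (compose_se3): R=[-0.0052 0.9333 0.3591; 0.9018 -0.1509 0.4050; 0.4321 0.3259 -0.8408], t=(-0.8373, -0.6417, -4.3286)
after S2 (compose_se3): R=[-0.2597 0.8577 0.4437; 0.7054 -0.1453 0.6938; 0.6595 0.4932 -0.5673], t=(0.4340, 0.6161, -5.2827)
after S3 (essential): [0.6254 -0.1009 -0.1464; -0.1203 -0.6963 0.0109; 0.2632 -0.0685 -0.0622]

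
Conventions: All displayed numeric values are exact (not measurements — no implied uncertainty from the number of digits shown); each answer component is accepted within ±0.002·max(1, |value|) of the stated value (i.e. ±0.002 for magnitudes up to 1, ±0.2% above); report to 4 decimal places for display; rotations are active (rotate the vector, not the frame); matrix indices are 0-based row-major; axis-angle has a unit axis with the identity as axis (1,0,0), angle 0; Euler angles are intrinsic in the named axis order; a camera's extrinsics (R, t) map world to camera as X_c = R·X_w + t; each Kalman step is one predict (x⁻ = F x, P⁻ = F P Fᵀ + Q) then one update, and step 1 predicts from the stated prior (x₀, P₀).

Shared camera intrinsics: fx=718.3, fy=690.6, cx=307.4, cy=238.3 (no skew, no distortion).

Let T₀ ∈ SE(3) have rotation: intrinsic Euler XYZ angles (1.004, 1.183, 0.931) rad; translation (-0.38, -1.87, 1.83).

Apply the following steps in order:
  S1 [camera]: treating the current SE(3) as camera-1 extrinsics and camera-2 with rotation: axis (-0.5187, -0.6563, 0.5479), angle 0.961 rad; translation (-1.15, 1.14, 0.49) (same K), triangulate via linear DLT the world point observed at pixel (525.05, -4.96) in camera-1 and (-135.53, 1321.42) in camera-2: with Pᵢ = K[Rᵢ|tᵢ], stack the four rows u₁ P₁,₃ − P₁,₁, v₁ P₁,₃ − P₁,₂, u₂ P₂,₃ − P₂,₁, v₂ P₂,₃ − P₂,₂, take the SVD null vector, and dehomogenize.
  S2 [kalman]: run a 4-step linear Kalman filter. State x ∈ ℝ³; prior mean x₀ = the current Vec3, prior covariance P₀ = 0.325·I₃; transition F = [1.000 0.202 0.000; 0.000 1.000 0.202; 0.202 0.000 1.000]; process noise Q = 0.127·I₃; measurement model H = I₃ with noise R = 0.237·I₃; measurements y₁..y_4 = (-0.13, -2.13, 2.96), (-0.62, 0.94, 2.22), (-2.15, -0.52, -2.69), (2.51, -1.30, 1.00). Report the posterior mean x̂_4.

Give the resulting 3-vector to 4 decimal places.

result = (0.6249, -0.6296, 0.2714)

after S1 (triangulate): (1.4641, 0.4087, 1.1667)
after S2 (kf_track): (0.6249, -0.6296, 0.2714)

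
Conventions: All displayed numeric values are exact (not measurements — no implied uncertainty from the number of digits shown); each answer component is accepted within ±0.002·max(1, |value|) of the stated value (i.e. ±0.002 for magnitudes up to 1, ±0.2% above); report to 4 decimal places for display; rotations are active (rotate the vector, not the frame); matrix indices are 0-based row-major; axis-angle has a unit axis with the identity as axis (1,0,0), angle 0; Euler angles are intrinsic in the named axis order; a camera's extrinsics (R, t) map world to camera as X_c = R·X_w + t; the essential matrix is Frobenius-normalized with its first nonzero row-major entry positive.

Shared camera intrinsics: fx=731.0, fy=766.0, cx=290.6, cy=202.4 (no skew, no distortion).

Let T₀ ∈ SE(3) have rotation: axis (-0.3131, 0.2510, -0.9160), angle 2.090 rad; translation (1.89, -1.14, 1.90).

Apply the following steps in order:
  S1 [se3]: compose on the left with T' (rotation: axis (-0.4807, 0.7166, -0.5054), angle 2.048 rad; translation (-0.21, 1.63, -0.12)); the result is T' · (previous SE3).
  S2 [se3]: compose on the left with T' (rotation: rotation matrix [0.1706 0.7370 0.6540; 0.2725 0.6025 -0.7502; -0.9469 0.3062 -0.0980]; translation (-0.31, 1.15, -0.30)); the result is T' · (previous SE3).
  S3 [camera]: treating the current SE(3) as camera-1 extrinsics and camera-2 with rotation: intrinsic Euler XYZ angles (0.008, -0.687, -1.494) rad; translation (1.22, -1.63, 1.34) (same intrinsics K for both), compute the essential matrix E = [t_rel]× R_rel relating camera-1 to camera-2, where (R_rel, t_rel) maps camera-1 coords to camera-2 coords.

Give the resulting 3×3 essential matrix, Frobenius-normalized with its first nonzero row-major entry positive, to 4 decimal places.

after S1 (compose_se3): R=[0.3011 -0.6714 0.6772; 0.0465 -0.6989 -0.7137; 0.9525 0.2463 -0.1792], t=(1.5035, -0.6921, 0.2718)
after S2 (compose_se3): R=[0.7085 -0.4686 -0.5277; -0.6045 -0.7889 -0.1111; -0.3642 0.3976 -0.8422], t=(-0.3858, 0.9388, -1.9622)
after S3 (essential): [0.3185 0.1005 0.0644; 0.4213 0.2895 0.3831; -0.4522 0.1652 0.4944]

matrix = [0.3185 0.1005 0.0644; 0.4213 0.2895 0.3831; -0.4522 0.1652 0.4944]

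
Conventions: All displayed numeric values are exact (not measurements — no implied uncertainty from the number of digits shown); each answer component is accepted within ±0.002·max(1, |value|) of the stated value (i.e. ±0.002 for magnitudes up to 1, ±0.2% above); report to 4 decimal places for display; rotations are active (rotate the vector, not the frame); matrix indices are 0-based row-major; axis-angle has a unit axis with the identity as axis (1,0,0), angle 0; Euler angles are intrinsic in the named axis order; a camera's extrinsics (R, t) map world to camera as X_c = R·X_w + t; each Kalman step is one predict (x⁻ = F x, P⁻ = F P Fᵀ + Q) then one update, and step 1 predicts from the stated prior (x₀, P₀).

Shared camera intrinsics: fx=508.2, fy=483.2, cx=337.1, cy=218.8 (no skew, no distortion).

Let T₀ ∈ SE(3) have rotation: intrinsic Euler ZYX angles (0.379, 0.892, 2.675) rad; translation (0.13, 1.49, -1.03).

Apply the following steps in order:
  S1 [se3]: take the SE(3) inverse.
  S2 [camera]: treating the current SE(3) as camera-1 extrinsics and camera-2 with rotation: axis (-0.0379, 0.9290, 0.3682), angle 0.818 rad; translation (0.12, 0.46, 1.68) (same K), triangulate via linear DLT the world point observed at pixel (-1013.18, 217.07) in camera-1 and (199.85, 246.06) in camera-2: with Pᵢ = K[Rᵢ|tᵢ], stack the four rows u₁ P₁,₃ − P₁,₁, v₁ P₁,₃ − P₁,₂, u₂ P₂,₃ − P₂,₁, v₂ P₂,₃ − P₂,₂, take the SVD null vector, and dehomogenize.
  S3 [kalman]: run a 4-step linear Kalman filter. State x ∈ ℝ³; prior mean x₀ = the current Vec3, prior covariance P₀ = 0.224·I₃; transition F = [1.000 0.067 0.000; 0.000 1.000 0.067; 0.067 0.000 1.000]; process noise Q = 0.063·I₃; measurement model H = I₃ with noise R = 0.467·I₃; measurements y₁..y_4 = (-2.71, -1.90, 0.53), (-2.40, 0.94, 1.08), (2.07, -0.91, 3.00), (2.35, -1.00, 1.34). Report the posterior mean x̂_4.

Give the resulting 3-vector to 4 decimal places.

after S1 (invert_se3): R=[0.5833 0.2323 -0.7783; 0.6557 -0.7002 0.2824; -0.4794 -0.6751 -0.5607], t=(-1.2236, 1.2489, 0.4907)
after S2 (triangulate): (-1.9473, 0.1711, 0.5102)
after S3 (kf_track): (0.1313, -0.3144, 1.3194)

result = (0.1313, -0.3144, 1.3194)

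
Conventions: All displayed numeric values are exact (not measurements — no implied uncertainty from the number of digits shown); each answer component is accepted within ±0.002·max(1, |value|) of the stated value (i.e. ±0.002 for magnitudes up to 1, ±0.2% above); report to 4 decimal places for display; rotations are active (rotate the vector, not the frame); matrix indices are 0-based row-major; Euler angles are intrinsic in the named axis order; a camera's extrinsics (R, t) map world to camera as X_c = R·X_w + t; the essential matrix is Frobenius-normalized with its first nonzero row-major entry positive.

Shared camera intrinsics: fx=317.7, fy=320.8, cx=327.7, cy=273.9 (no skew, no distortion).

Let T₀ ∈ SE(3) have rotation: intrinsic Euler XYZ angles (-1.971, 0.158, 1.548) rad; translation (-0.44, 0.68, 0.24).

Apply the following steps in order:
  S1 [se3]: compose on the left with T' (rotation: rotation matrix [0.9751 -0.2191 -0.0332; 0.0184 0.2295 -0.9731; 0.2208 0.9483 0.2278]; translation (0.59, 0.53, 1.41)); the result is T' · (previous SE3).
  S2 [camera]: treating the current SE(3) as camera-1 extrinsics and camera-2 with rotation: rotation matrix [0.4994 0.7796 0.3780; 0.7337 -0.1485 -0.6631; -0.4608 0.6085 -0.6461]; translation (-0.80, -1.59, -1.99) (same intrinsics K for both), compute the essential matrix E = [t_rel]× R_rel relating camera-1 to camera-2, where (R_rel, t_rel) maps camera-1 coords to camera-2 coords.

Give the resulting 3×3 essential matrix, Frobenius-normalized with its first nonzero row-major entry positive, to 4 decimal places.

after S1 (compose_se3): R=[0.1385 -0.9898 -0.0331; 0.8049 0.0931 0.5860; -0.5770 -0.1078 0.8096], t=(0.0040, 0.4444, 2.0124)
after S2 (essential): [0.0657 0.0186 -0.5150; 0.0536 -0.6856 -0.1213; -0.0504 -0.1675 0.4602]

matrix = [0.0657 0.0186 -0.5150; 0.0536 -0.6856 -0.1213; -0.0504 -0.1675 0.4602]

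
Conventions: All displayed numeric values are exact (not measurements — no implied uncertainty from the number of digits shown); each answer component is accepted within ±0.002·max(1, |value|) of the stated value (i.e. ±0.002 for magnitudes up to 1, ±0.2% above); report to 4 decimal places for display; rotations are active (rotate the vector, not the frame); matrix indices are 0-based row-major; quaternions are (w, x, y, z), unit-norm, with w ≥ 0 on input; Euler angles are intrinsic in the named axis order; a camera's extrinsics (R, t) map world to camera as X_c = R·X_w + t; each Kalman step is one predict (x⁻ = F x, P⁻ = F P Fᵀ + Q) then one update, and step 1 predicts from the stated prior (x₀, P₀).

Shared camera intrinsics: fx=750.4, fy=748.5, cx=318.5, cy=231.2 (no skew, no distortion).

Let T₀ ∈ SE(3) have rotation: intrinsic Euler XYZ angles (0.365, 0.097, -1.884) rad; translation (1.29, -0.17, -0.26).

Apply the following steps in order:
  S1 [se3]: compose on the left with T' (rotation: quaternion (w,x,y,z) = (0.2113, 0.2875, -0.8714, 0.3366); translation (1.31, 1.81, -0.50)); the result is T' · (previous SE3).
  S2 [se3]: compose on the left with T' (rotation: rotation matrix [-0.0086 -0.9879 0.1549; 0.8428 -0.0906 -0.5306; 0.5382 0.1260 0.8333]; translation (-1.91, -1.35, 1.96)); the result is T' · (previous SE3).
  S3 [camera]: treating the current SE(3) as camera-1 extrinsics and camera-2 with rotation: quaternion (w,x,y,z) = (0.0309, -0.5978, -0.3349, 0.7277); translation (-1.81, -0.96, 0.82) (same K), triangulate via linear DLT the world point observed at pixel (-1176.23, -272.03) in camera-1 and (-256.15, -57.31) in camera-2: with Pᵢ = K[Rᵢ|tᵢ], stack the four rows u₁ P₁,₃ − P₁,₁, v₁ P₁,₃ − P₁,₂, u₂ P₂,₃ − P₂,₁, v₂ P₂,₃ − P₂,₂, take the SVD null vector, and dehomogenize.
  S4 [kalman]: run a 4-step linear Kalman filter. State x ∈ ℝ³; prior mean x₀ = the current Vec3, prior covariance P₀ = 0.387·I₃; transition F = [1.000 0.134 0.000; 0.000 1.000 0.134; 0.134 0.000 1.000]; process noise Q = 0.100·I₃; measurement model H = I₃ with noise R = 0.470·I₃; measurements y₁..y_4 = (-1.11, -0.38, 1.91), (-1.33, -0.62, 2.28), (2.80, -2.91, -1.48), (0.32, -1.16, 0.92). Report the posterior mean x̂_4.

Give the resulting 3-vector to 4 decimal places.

after S1 (compose_se3): R=[0.8616 -0.5075 -0.0061; -0.2161 -0.3559 -0.9092; 0.4593 0.7847 -0.4163], t=(0.5033, 1.4279, 0.4817)
after S2 (compose_se3): R=[0.2772 0.4776 0.8337; 0.5020 -0.8118 0.2981; 0.8192 0.3359 -0.4648], t=(-3.2503, -1.3108, 2.8122)
after S3 (triangulate): (-0.8899, -0.5998, -0.3832)
after S4 (kf_track): (0.1726, -1.1677, 0.4765)

result = (0.1726, -1.1677, 0.4765)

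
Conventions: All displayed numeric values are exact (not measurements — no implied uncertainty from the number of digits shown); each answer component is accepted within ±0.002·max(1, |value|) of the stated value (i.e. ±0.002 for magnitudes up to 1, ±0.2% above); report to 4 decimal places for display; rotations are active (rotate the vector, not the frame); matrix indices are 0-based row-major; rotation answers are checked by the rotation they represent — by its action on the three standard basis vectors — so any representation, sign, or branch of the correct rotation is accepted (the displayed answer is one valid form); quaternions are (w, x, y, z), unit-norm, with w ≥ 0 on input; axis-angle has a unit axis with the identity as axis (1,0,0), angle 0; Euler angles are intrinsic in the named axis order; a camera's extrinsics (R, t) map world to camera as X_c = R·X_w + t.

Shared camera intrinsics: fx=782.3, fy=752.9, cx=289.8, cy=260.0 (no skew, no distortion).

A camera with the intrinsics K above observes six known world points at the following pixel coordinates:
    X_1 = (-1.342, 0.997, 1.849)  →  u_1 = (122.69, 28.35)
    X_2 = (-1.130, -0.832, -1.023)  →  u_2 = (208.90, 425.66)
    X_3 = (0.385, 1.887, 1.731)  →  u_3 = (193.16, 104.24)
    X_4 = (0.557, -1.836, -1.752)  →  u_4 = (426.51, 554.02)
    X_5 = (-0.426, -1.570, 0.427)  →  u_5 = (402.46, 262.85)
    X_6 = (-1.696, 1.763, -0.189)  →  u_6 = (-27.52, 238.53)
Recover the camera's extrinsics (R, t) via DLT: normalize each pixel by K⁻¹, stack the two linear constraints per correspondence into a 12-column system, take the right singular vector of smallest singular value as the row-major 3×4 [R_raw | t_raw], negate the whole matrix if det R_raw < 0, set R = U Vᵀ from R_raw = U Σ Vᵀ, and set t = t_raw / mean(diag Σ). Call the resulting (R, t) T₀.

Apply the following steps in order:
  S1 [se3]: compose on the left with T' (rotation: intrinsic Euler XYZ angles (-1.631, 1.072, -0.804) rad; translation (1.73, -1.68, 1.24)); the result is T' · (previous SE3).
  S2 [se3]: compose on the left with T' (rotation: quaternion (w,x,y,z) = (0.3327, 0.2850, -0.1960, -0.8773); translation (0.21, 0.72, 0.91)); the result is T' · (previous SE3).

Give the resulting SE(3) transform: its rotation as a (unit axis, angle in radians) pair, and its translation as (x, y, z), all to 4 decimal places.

rotation (axis_angle) = ((0.0744, 0.0213, -0.9970), 2.5584), translation = (-4.2352, -5.5864, -0.5676)

source (pnp_recover): camera pose = R=[0.6049 -0.7579 0.2443; 0.1703 -0.1765 -0.9694; 0.7779 0.6280 0.0223], t=(-0.2500, 0.2300, 6.7698)
after S1 (compose_se3): R=[0.9426 0.2391 -0.2333; -0.0848 0.8468 0.5251; 0.3231 -0.4751 0.8184], t=(7.6712, 1.5390, 0.7057)
after S2 (compose_se3): R=[-0.8245 0.5520 -0.1244; -0.5462 -0.8339 -0.0800; -0.1479 0.0020 0.9890], t=(-4.2352, -5.5864, -0.5676)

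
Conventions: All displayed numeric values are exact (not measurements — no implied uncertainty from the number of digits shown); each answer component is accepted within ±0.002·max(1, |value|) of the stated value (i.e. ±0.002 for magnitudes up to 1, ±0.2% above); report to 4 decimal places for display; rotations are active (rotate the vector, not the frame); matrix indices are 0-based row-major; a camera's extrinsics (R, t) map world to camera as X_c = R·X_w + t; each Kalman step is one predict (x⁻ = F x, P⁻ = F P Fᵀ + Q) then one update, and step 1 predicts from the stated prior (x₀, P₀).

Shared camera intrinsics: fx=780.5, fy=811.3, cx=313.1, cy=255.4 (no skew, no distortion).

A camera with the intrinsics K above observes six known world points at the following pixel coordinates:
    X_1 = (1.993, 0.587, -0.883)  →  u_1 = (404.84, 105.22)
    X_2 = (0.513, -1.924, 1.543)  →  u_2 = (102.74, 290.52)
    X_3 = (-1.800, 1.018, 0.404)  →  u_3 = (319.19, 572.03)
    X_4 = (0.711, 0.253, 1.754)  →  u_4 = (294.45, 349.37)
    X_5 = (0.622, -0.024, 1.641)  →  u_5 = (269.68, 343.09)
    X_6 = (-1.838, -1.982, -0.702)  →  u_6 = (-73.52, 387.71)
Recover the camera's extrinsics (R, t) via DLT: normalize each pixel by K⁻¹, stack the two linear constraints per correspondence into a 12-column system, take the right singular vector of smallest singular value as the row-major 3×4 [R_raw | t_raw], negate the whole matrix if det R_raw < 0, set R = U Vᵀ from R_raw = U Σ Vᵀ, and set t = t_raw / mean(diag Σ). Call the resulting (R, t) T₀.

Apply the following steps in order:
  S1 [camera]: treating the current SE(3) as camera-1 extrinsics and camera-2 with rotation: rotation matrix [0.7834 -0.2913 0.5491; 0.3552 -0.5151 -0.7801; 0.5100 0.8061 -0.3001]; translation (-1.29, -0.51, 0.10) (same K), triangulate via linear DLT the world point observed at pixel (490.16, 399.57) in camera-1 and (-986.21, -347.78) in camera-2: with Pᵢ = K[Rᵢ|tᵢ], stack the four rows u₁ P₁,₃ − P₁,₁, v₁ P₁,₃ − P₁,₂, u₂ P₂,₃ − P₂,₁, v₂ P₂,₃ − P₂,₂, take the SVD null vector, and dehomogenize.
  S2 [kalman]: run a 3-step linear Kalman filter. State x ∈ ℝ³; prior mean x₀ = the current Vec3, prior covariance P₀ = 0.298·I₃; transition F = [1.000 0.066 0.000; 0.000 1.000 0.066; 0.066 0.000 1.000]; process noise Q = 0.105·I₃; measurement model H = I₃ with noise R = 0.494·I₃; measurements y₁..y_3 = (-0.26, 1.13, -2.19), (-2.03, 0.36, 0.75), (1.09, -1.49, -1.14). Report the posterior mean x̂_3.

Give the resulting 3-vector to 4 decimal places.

result = (-0.1763, 0.0497, -0.8359)

source (pnp_recover): camera pose = R=[0.2707 0.9502 -0.1544; -0.7630 0.3096 0.5675; 0.5871 -0.0358 0.8088], t=(-0.3702, 0.4802, 6.9090)
after S1 (triangulate): (-0.4942, 1.8673, -0.6393)
after S2 (kf_track): (-0.1763, 0.0497, -0.8359)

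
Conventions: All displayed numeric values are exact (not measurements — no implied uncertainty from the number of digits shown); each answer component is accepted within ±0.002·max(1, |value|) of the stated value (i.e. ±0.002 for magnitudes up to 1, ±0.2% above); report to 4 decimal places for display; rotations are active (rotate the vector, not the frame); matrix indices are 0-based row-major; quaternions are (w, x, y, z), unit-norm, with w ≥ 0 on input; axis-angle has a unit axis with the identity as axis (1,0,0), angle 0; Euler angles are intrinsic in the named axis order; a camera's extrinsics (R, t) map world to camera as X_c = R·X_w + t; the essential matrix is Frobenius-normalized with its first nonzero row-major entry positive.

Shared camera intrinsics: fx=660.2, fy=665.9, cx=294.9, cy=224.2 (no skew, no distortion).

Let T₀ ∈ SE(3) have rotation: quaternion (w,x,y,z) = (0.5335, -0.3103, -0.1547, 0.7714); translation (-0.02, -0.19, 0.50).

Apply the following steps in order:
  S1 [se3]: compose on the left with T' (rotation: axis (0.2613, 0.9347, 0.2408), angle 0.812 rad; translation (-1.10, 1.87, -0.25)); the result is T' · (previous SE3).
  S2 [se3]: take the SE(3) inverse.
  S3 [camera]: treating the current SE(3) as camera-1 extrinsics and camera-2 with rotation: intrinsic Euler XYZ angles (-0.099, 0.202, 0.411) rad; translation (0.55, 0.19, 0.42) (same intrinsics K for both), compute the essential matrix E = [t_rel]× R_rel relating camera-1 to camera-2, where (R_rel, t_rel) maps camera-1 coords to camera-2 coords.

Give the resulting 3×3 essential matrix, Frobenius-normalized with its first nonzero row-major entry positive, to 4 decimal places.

after S1 (compose_se3): R=[-0.4784 -0.8758 0.0642; 0.8607 -0.4822 -0.1635; 0.1741 -0.0229 0.9845], t=(-0.7465, 1.6228, 0.0669)
after S2 (invert_se3): R=[-0.4784 0.8607 0.1741; -0.8758 -0.4822 -0.0229; 0.0642 -0.1635 0.9845], t=(-1.7655, 0.1302, 0.2474)
after S3 (essential): [0.0092 -0.3070 -0.5583; 0.1097 0.1032 -0.3739; -0.2327 -0.5885 0.1760]

matrix = [0.0092 -0.3070 -0.5583; 0.1097 0.1032 -0.3739; -0.2327 -0.5885 0.1760]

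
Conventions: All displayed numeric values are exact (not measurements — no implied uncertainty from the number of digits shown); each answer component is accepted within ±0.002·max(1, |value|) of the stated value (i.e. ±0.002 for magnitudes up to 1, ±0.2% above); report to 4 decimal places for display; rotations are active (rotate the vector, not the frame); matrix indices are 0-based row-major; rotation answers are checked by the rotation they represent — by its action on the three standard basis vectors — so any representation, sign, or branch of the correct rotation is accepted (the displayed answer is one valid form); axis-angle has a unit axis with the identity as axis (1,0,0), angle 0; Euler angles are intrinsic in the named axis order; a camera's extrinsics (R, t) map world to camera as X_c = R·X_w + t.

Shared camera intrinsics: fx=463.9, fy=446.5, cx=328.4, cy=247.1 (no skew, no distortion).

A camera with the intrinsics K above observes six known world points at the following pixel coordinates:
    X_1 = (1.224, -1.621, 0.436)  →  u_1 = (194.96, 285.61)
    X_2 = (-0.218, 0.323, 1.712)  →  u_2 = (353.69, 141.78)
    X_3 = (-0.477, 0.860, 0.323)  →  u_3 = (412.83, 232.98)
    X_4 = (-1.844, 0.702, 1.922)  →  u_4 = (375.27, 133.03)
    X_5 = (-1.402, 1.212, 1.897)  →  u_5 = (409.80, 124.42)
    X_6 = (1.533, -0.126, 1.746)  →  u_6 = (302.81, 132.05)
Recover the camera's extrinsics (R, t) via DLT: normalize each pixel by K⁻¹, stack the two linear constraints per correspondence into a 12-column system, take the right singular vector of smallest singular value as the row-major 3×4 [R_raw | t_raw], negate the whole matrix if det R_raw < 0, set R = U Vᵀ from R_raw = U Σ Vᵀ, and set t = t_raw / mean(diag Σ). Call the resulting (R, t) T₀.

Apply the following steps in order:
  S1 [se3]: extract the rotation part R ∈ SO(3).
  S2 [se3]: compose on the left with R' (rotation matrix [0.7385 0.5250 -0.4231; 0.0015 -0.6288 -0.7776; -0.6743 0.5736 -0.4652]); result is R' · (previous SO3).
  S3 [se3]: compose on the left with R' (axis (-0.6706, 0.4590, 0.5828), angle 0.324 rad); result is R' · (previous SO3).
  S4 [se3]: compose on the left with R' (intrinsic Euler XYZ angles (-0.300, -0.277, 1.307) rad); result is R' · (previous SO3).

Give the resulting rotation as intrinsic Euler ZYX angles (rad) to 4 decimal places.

source (pnp_recover): camera pose = R=[-0.0655 0.9761 -0.2072; 0.1432 -0.1963 -0.9700; -0.9875 -0.0932 -0.1269], t=(0.3501, 0.3501, 5.9905)
after S1 (rot_of_se3): [-0.0655 0.9761 -0.2072; 0.1432 -0.1963 -0.9700; -0.9875 -0.0932 -0.1269]
after S2 (compose_so3): [0.4446 0.6572 -0.6086; 0.6777 0.1974 0.7083; 0.5856 -0.7274 -0.3576]
after S3 (compose_so3): [0.3690 0.5071 -0.7789; 0.8585 0.1353 0.4947; 0.3562 -0.8512 -0.3854]
after S4 (compose_so3): [-0.8021 0.2343 -0.5494; 0.5962 0.2595 -0.7597; -0.0354 -0.9369 -0.3479]

rotation (euler_zyx) = (2.5024, 0.0355, -1.9263)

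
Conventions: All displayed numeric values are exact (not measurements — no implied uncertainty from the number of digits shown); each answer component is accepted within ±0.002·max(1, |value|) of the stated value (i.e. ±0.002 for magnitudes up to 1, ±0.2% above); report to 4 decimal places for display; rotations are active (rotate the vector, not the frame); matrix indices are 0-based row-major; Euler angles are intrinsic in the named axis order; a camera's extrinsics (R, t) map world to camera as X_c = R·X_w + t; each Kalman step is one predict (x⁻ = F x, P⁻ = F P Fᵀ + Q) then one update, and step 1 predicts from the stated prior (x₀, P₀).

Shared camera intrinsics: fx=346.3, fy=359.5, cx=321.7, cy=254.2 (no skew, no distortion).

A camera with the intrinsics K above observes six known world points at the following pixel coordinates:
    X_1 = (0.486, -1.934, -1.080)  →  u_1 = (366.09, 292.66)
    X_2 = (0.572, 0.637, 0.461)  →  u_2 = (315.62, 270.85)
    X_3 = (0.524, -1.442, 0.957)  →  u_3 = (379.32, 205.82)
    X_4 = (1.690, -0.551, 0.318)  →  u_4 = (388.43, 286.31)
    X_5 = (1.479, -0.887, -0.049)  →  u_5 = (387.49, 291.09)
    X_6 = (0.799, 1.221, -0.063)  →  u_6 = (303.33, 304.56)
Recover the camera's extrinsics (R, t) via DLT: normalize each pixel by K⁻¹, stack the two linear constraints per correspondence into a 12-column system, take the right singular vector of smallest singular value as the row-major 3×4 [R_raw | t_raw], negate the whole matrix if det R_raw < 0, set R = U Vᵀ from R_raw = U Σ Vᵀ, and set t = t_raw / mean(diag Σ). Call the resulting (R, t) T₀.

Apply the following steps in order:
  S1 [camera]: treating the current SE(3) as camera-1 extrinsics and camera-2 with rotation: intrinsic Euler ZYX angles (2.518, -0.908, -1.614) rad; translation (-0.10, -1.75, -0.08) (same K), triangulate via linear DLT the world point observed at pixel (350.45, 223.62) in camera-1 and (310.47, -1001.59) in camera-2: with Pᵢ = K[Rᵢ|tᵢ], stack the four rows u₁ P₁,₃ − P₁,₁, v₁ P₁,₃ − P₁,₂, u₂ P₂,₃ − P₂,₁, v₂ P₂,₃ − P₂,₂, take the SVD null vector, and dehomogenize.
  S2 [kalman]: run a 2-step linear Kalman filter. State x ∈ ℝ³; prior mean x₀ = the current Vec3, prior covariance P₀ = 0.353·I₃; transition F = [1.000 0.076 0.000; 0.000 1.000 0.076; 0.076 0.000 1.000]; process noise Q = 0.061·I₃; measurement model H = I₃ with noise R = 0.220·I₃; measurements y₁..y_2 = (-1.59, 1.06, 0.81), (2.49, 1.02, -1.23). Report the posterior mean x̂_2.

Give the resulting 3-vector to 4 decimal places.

result = (0.7120, 0.7228, -0.1705)

source (pnp_recover): camera pose = R=[0.8033 -0.5015 0.3213; 0.5374 0.3778 -0.7540; 0.2567 0.7783 0.5730], t=(-0.4198, 0.1500, 6.6415)
after S1 (triangulate): (0.3026, -0.9940, 0.6279)
after S2 (kf_track): (0.7120, 0.7228, -0.1705)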